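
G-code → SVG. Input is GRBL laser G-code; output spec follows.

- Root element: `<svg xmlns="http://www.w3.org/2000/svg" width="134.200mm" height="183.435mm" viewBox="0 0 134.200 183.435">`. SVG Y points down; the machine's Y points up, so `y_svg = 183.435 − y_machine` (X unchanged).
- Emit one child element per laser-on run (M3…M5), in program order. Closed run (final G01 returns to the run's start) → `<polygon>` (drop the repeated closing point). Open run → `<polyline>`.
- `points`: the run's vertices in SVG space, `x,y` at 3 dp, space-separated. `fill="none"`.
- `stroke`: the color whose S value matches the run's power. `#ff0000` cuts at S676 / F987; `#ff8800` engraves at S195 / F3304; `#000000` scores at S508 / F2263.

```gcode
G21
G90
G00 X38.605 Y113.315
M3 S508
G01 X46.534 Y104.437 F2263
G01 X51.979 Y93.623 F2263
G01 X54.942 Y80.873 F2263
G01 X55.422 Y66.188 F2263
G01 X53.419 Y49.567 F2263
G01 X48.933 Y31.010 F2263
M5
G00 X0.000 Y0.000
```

y_svg = 183.435 − y_m. Every run uses S508, so all elements get stroke `#000000` (score).

[1] open run; points: 38.605,70.120 46.534,78.998 51.979,89.812 54.942,102.562 55.422,117.247 53.419,133.868 48.933,152.425

<svg xmlns="http://www.w3.org/2000/svg" width="134.200mm" height="183.435mm" viewBox="0 0 134.200 183.435">
  <polyline points="38.605,70.120 46.534,78.998 51.979,89.812 54.942,102.562 55.422,117.247 53.419,133.868 48.933,152.425" fill="none" stroke="#000000"/>
</svg>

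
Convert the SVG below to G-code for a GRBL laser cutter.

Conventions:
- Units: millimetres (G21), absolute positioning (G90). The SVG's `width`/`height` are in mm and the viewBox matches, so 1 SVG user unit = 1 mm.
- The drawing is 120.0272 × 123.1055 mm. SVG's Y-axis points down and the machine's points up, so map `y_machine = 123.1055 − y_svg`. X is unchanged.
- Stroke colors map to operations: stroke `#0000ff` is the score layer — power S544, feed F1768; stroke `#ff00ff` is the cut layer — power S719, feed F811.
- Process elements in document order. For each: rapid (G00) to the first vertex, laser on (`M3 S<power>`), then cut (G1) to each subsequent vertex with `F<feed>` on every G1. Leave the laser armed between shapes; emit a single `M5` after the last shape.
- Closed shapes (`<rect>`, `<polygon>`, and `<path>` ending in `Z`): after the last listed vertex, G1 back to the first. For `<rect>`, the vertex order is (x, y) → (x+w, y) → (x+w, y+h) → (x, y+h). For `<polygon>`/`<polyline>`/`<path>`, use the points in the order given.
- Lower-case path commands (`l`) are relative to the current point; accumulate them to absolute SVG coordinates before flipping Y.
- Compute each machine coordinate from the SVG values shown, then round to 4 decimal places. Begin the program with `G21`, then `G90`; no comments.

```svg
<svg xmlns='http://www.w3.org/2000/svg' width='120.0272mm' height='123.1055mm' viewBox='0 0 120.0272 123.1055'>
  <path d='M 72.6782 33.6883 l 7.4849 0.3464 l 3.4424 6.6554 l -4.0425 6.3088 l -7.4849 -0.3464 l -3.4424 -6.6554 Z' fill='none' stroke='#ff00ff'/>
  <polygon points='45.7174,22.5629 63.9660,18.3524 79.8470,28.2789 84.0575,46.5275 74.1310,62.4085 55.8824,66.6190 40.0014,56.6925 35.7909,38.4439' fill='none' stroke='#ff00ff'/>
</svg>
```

viewBox `0 0 120.0272 123.1055` with mm width/height → 1 unit = 1 mm. Flip: y_m = 123.1055 − y_svg.

**Shape 1** — `<path>` regular polygon, stroke `#ff00ff` → cut (S719, F811). Machine vertices: (72.6782,89.4172) → (80.1631,89.0708) → (83.6055,82.4154) → (79.5630,76.1066) → (72.0781,76.4530) → (68.6357,83.1084) → (72.6782,89.4172). Closed: final G1 returns to the first vertex.

**Shape 2** — `<polygon>` regular polygon, stroke `#ff00ff` → cut (S719, F811). Machine vertices: (45.7174,100.5426) → (63.9660,104.7531) → (79.8470,94.8266) → (84.0575,76.5780) → (74.1310,60.6970) → (55.8824,56.4865) → (40.0014,66.4130) → (35.7909,84.6616) → (45.7174,100.5426). Closed: final G1 returns to the first vertex.

G21
G90
G00 X72.6782 Y89.4172
M3 S719
G1 X80.1631 Y89.0708 F811
G1 X83.6055 Y82.4154 F811
G1 X79.5630 Y76.1066 F811
G1 X72.0781 Y76.4530 F811
G1 X68.6357 Y83.1084 F811
G1 X72.6782 Y89.4172 F811
G00 X45.7174 Y100.5426
M3 S719
G1 X63.9660 Y104.7531 F811
G1 X79.8470 Y94.8266 F811
G1 X84.0575 Y76.5780 F811
G1 X74.1310 Y60.6970 F811
G1 X55.8824 Y56.4865 F811
G1 X40.0014 Y66.4130 F811
G1 X35.7909 Y84.6616 F811
G1 X45.7174 Y100.5426 F811
M5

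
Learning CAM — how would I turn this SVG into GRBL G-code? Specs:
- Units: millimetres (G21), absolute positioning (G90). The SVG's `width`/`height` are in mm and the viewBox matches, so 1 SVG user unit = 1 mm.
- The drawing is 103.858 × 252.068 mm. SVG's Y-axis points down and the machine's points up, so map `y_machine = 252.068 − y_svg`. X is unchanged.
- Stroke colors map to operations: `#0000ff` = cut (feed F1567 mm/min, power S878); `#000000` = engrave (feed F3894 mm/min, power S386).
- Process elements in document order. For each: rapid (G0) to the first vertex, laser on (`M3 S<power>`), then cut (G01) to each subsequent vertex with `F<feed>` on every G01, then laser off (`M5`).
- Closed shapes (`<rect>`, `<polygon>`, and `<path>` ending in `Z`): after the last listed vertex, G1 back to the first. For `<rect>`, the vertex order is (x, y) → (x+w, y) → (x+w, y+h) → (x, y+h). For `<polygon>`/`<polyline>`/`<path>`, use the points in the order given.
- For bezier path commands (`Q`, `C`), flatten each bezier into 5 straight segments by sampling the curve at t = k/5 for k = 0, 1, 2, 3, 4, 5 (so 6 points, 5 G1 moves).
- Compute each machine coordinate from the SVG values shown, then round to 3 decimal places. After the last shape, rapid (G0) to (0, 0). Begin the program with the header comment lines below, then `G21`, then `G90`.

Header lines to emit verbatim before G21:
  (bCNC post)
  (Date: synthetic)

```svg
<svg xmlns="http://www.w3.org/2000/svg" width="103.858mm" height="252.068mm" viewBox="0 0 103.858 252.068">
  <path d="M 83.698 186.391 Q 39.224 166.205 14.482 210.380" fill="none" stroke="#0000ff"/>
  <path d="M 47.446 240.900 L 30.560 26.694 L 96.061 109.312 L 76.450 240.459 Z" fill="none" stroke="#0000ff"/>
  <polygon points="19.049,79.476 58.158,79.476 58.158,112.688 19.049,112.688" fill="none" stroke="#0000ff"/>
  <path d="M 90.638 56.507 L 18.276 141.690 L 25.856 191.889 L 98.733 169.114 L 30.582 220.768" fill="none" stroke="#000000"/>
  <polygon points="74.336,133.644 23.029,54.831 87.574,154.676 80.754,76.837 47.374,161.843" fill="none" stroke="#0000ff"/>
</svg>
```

(bCNC post)
(Date: synthetic)
G21
G90
G0 X83.698 Y65.677
M3 S878
G01 X66.698 Y71.177 F1567
G01 X51.276 Y71.528 F1567
G01 X37.433 Y66.730 F1567
G01 X25.168 Y56.784 F1567
G01 X14.482 Y41.688 F1567
M5
G0 X47.446 Y11.168
M3 S878
G01 X30.560 Y225.374 F1567
G01 X96.061 Y142.756 F1567
G01 X76.450 Y11.609 F1567
G01 X47.446 Y11.168 F1567
M5
G0 X19.049 Y172.592
M3 S878
G01 X58.158 Y172.592 F1567
G01 X58.158 Y139.380 F1567
G01 X19.049 Y139.380 F1567
G01 X19.049 Y172.592 F1567
M5
G0 X90.638 Y195.561
M3 S386
G01 X18.276 Y110.378 F3894
G01 X25.856 Y60.179 F3894
G01 X98.733 Y82.954 F3894
G01 X30.582 Y31.300 F3894
M5
G0 X74.336 Y118.424
M3 S878
G01 X23.029 Y197.237 F1567
G01 X87.574 Y97.392 F1567
G01 X80.754 Y175.231 F1567
G01 X47.374 Y90.225 F1567
G01 X74.336 Y118.424 F1567
M5
G0 X0.000 Y0.000

Since the viewBox matches the mm dimensions, user units are millimetres directly. The only transform is the Y-flip y_m = 252.068 − y_svg.

Shape 1 is a quadratic bezier drawn with `<path>`. Its stroke #0000ff means cut at S878, F1567. After flipping Y the toolpath is (83.698,65.677) → (66.698,71.177) → (51.276,71.528) → (37.433,66.730) → (25.168,56.784) → (14.482,41.688).

Shape 2 is a closed polygon drawn with `<path>`. Its stroke #0000ff means cut at S878, F1567. After flipping Y the toolpath is (47.446,11.168) → (30.560,225.374) → (96.061,142.756) → (76.450,11.609) → (47.446,11.168), returning to the start.

Shape 3 is a rectangle drawn with `<polygon>`. Its stroke #0000ff means cut at S878, F1567. After flipping Y the toolpath is (19.049,172.592) → (58.158,172.592) → (58.158,139.380) → (19.049,139.380) → (19.049,172.592), returning to the start.

Shape 4 is a open polyline drawn with `<path>`. Its stroke #000000 means engrave at S386, F3894. After flipping Y the toolpath is (90.638,195.561) → (18.276,110.378) → (25.856,60.179) → (98.733,82.954) → (30.582,31.300).

Shape 5 is a closed polygon drawn with `<polygon>`. Its stroke #0000ff means cut at S878, F1567. After flipping Y the toolpath is (74.336,118.424) → (23.029,197.237) → (87.574,97.392) → (80.754,175.231) → (47.374,90.225) → (74.336,118.424), returning to the start.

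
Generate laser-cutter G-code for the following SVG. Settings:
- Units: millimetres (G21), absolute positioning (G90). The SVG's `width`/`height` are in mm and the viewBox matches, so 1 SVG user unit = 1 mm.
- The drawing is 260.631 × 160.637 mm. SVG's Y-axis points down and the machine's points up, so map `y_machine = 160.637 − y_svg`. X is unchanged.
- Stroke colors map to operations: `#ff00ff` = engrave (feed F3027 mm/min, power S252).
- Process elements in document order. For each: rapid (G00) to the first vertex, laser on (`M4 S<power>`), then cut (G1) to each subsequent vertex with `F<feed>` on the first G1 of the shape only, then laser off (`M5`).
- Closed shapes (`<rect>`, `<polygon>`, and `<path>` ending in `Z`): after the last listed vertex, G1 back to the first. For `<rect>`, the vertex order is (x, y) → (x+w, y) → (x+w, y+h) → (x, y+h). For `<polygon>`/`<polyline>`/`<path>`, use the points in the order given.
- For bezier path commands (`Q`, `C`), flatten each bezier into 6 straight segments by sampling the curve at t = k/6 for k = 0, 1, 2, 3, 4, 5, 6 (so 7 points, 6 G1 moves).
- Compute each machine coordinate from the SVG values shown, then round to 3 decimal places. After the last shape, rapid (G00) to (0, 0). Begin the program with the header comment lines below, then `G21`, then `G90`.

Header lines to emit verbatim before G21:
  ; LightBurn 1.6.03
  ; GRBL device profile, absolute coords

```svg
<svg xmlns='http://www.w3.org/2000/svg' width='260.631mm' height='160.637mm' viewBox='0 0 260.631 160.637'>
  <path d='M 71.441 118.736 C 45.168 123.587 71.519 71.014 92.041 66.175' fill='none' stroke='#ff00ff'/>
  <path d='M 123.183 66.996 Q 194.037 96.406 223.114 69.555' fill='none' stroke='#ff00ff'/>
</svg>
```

1 u = 1 mm; y_m = 160.637 − y.

[1] `<path>` cubic bezier, #ff00ff→engrave S252 F3027: (71.441,41.901) → (62.419,43.774) → (60.544,52.297) → (64.193,64.548) → (71.741,77.606) → (81.565,88.552) → (92.041,94.462)

[2] `<path>` quadratic bezier, #ff00ff→engrave S252 F3027: (123.183,93.641) → (145.641,85.400) → (165.777,80.286) → (183.593,78.296) → (199.087,79.433) → (212.261,83.694) → (223.114,91.082)

; LightBurn 1.6.03
; GRBL device profile, absolute coords
G21
G90
G00 X71.441 Y41.901
M4 S252
G1 X62.419 Y43.774 F3027
G1 X60.544 Y52.297
G1 X64.193 Y64.548
G1 X71.741 Y77.606
G1 X81.565 Y88.552
G1 X92.041 Y94.462
M5
G00 X123.183 Y93.641
M4 S252
G1 X145.641 Y85.400 F3027
G1 X165.777 Y80.286
G1 X183.593 Y78.296
G1 X199.087 Y79.433
G1 X212.261 Y83.694
G1 X223.114 Y91.082
M5
G00 X0.000 Y0.000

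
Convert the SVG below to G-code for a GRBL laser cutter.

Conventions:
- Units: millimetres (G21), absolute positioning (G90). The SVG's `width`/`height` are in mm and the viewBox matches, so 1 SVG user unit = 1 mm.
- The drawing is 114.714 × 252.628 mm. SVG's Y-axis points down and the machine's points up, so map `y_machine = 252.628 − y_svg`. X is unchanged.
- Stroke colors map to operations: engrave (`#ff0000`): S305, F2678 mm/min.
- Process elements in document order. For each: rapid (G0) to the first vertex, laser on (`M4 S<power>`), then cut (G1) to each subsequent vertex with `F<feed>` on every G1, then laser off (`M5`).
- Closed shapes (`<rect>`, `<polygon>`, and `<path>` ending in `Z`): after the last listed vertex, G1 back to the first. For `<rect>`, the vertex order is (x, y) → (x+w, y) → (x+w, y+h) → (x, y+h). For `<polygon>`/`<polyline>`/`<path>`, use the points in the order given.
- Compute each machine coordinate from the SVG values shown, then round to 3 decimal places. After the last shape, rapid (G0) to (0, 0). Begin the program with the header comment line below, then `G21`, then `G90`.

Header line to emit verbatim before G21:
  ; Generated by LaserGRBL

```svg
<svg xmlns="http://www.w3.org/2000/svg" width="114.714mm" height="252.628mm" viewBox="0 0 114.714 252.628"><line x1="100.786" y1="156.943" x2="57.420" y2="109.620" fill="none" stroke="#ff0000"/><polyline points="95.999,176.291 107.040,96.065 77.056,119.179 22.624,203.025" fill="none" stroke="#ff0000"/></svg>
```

1 u = 1 mm; y_m = 252.628 − y.

[1] `<line>` line segment, #ff0000→engrave S305 F2678: (100.786,95.685) → (57.420,143.008)

[2] `<polyline>` open polyline, #ff0000→engrave S305 F2678: (95.999,76.337) → (107.040,156.563) → (77.056,133.449) → (22.624,49.603)

; Generated by LaserGRBL
G21
G90
G0 X100.786 Y95.685
M4 S305
G1 X57.420 Y143.008 F2678
M5
G0 X95.999 Y76.337
M4 S305
G1 X107.040 Y156.563 F2678
G1 X77.056 Y133.449 F2678
G1 X22.624 Y49.603 F2678
M5
G0 X0.000 Y0.000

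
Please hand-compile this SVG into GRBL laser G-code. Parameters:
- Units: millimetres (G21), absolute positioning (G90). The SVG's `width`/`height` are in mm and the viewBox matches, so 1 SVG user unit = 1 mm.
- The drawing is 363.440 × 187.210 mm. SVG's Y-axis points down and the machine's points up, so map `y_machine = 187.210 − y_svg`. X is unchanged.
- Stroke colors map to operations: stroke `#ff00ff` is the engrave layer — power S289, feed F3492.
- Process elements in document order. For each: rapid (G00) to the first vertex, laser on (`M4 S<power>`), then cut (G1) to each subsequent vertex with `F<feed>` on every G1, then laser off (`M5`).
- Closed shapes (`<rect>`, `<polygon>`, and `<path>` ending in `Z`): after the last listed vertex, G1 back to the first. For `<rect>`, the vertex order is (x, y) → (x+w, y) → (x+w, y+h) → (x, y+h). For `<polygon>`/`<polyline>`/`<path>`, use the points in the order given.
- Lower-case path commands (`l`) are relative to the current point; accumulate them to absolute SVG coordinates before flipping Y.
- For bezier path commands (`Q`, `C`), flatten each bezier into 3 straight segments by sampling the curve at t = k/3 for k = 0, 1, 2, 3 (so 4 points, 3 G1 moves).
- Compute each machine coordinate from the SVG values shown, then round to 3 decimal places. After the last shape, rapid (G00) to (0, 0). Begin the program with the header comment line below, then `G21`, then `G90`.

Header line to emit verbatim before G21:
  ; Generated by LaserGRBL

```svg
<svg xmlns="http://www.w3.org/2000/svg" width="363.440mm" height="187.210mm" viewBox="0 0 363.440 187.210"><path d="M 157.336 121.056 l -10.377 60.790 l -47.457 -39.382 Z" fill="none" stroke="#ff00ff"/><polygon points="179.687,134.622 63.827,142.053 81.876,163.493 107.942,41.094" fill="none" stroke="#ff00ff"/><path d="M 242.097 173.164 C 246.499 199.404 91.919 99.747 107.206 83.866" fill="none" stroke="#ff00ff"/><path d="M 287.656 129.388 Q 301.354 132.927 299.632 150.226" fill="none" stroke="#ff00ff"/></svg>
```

Since the viewBox matches the mm dimensions, user units are millimetres directly. The only transform is the Y-flip y_m = 187.210 − y_svg.

Shape 1 is a regular polygon drawn with `<path>`. Its stroke #ff00ff means engrave at S289, F3492. After flipping Y the toolpath is (157.336,66.154) → (146.959,5.364) → (99.502,44.746) → (157.336,66.154), returning to the start.

Shape 2 is a closed polygon drawn with `<polygon>`. Its stroke #ff00ff means engrave at S289, F3492. After flipping Y the toolpath is (179.687,52.588) → (63.827,45.157) → (81.876,23.717) → (107.942,146.116) → (179.687,52.588), returning to the start.

Shape 3 is a cubic bezier drawn with `<path>`. Its stroke #ff00ff means engrave at S289, F3492. After flipping Y the toolpath is (242.097,14.046) → (205.685,22.006) → (136.362,67.303) → (107.206,103.344).

Shape 4 is a quadratic bezier drawn with `<path>`. Its stroke #ff00ff means engrave at S289, F3492. After flipping Y the toolpath is (287.656,57.822) → (295.075,53.934) → (299.067,46.988) → (299.632,36.984).

; Generated by LaserGRBL
G21
G90
G00 X157.336 Y66.154
M4 S289
G1 X146.959 Y5.364 F3492
G1 X99.502 Y44.746 F3492
G1 X157.336 Y66.154 F3492
M5
G00 X179.687 Y52.588
M4 S289
G1 X63.827 Y45.157 F3492
G1 X81.876 Y23.717 F3492
G1 X107.942 Y146.116 F3492
G1 X179.687 Y52.588 F3492
M5
G00 X242.097 Y14.046
M4 S289
G1 X205.685 Y22.006 F3492
G1 X136.362 Y67.303 F3492
G1 X107.206 Y103.344 F3492
M5
G00 X287.656 Y57.822
M4 S289
G1 X295.075 Y53.934 F3492
G1 X299.067 Y46.988 F3492
G1 X299.632 Y36.984 F3492
M5
G00 X0.000 Y0.000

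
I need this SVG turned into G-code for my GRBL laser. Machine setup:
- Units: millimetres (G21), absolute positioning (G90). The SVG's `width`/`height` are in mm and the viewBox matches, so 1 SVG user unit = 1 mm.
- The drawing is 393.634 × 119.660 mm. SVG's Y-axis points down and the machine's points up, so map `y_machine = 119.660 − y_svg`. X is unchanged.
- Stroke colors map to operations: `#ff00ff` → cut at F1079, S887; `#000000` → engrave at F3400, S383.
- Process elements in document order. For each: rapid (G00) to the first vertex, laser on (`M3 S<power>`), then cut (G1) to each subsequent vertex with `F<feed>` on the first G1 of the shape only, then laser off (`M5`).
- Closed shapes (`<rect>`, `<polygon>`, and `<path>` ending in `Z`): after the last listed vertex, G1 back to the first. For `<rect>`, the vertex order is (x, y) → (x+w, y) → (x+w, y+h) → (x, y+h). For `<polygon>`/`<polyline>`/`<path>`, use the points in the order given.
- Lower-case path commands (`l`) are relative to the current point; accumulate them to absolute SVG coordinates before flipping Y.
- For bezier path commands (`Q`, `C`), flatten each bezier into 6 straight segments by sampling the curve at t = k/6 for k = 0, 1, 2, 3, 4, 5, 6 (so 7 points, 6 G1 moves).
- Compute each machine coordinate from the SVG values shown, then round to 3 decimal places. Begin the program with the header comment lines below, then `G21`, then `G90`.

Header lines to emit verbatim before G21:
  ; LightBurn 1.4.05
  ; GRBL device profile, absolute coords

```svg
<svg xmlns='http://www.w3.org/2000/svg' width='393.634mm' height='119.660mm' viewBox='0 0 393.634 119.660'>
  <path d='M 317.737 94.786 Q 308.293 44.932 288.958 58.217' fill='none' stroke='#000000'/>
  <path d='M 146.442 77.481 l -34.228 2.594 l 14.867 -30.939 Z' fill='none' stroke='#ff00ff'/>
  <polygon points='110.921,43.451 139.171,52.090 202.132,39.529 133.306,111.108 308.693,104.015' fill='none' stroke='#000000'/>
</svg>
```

; LightBurn 1.4.05
; GRBL device profile, absolute coords
G21
G90
G00 X317.737 Y24.874
M3 S383
G1 X314.314 Y39.738 F3400
G1 X310.342 Y51.095
G1 X305.820 Y58.943
G1 X300.749 Y63.284
G1 X295.128 Y64.117
G1 X288.958 Y61.443
M5
G00 X146.442 Y42.179
M3 S887
G1 X112.214 Y39.585 F1079
G1 X127.081 Y70.524
G1 X146.442 Y42.179
M5
G00 X110.921 Y76.209
M3 S383
G1 X139.171 Y67.570 F3400
G1 X202.132 Y80.131
G1 X133.306 Y8.552
G1 X308.693 Y15.645
G1 X110.921 Y76.209
M5

viewBox `0 0 393.634 119.660` with mm width/height → 1 unit = 1 mm. Flip: y_m = 119.660 − y_svg.

**Shape 1** — `<path>` quadratic bezier, stroke `#000000` → engrave (S383, F3400). Control points (SVG): P0=(317.737,94.786), P1=(308.293,44.932), P2=(288.958,58.217); sampled at t=k/6. Machine vertices: (317.737,24.874) → (314.314,39.738) → (310.342,51.095) → (305.820,58.943) → (300.749,63.284) → (295.128,64.117) → (288.958,61.443). Open path.

**Shape 2** — `<path>` regular polygon, stroke `#ff00ff` → cut (S887, F1079). Machine vertices: (146.442,42.179) → (112.214,39.585) → (127.081,70.524) → (146.442,42.179). Closed: final G1 returns to the first vertex.

**Shape 3** — `<polygon>` closed polygon, stroke `#000000` → engrave (S383, F3400). Machine vertices: (110.921,76.209) → (139.171,67.570) → (202.132,80.131) → (133.306,8.552) → (308.693,15.645) → (110.921,76.209). Closed: final G1 returns to the first vertex.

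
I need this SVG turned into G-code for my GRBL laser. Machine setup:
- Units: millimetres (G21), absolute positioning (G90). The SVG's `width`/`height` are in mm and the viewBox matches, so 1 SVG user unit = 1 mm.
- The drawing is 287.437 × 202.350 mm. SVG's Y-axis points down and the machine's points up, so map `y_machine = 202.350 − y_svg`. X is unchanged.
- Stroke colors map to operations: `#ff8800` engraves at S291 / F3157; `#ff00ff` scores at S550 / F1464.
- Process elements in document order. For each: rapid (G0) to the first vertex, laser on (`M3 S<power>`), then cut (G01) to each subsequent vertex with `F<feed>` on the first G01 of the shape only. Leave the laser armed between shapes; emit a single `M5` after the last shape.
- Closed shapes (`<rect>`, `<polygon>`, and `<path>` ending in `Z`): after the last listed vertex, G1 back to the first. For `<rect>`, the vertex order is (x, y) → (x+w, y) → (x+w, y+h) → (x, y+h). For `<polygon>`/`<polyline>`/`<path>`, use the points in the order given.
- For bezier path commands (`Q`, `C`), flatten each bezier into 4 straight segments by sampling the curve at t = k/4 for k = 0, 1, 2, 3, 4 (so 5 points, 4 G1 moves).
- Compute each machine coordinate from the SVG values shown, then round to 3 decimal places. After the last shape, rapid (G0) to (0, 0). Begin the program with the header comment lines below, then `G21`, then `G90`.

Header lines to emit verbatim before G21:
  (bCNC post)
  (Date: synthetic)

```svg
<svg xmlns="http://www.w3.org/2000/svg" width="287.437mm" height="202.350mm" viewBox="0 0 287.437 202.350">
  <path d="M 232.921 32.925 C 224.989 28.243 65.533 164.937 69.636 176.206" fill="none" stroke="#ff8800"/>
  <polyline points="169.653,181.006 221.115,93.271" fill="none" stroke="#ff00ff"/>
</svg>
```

1 u = 1 mm; y_m = 202.350 − y.

[1] `<path>` cubic bezier, #ff8800→engrave S291 F3157: (232.921,169.425) → (203.484,150.597) → (146.765,103.766) → (92.303,53.944) → (69.636,26.144)

[2] `<polyline>` line segment, #ff00ff→score S550 F1464: (169.653,21.344) → (221.115,109.079)

(bCNC post)
(Date: synthetic)
G21
G90
G0 X232.921 Y169.425
M3 S291
G01 X203.484 Y150.597 F3157
G01 X146.765 Y103.766
G01 X92.303 Y53.944
G01 X69.636 Y26.144
G0 X169.653 Y21.344
M3 S550
G01 X221.115 Y109.079 F1464
M5
G0 X0.000 Y0.000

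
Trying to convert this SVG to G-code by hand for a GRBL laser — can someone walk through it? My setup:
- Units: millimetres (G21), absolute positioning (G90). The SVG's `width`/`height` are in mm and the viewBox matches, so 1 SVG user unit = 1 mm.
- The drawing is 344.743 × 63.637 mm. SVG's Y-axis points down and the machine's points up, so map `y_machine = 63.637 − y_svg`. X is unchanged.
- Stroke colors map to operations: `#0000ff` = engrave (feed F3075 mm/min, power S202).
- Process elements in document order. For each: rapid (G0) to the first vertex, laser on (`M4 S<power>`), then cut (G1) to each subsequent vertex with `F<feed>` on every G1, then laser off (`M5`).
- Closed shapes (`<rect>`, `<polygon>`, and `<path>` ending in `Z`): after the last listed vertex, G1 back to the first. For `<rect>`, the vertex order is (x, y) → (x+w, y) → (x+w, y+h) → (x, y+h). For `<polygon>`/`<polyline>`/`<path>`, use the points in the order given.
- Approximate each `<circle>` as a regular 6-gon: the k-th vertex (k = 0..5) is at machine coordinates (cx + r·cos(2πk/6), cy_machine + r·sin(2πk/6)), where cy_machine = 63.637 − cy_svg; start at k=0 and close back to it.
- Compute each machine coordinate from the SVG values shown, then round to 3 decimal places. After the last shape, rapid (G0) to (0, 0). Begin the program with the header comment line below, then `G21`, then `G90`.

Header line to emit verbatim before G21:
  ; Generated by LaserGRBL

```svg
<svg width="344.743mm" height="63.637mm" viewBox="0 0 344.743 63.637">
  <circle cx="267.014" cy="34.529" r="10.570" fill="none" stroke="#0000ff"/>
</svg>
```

viewBox `0 0 344.743 63.637` with mm width/height → 1 unit = 1 mm. Flip: y_m = 63.637 − y_svg.

**Shape 1** — `<circle>` circle, stroke `#0000ff` → engrave (S202, F3075). Machine vertices: (277.584,29.108) → (272.299,38.262) → (261.729,38.262) → (256.444,29.108) → (261.729,19.954) → (272.299,19.954) → (277.584,29.108). Closed: final G1 returns to the first vertex.

; Generated by LaserGRBL
G21
G90
G0 X277.584 Y29.108
M4 S202
G1 X272.299 Y38.262 F3075
G1 X261.729 Y38.262 F3075
G1 X256.444 Y29.108 F3075
G1 X261.729 Y19.954 F3075
G1 X272.299 Y19.954 F3075
G1 X277.584 Y29.108 F3075
M5
G0 X0.000 Y0.000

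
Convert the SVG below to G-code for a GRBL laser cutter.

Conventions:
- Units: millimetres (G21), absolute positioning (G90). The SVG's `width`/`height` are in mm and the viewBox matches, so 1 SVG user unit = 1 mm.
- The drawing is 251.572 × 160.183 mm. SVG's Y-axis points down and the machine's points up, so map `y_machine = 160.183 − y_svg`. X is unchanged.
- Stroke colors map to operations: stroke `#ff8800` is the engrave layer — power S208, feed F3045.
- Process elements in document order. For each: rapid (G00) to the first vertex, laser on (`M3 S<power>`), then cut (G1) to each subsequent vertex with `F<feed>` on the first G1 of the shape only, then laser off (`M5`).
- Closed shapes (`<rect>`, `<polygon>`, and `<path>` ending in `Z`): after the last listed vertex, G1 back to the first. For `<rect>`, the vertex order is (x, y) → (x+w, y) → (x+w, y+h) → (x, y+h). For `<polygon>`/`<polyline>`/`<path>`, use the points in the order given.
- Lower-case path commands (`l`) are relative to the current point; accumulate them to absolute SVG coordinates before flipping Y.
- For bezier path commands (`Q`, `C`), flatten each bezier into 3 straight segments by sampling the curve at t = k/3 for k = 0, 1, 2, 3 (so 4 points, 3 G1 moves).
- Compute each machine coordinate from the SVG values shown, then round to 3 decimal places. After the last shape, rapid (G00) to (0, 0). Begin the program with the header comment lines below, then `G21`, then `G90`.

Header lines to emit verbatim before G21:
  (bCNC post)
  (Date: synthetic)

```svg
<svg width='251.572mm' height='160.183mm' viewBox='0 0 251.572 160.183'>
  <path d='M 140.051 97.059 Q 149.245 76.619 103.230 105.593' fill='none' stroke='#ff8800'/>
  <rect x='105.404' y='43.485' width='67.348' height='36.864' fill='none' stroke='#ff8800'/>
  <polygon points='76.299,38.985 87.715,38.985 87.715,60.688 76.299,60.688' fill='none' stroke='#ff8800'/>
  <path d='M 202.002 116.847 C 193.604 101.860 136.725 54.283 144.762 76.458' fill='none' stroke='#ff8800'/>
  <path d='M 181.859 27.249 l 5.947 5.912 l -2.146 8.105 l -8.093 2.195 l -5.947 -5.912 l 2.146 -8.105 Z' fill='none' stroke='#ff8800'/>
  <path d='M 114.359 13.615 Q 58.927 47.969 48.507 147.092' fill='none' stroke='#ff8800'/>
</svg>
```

(bCNC post)
(Date: synthetic)
G21
G90
G00 X140.051 Y63.124
M3 S208
G1 X140.046 Y71.260 F3045
G1 X127.772 Y68.416
G1 X103.230 Y54.590
M5
G00 X105.404 Y116.698
M3 S208
G1 X172.752 Y116.698 F3045
G1 X172.752 Y79.834
G1 X105.404 Y79.834
G1 X105.404 Y116.698
M5
G00 X76.299 Y121.198
M3 S208
G1 X87.715 Y121.198 F3045
G1 X87.715 Y99.495
G1 X76.299 Y99.495
G1 X76.299 Y121.198
M5
G00 X202.002 Y43.336
M3 S208
G1 X181.644 Y65.396 F3045
G1 X154.164 Y86.440
G1 X144.762 Y83.725
M5
G00 X181.859 Y132.934
M3 S208
G1 X187.806 Y127.022 F3045
G1 X185.660 Y118.917
G1 X177.567 Y116.722
G1 X171.620 Y122.634
G1 X173.766 Y130.739
G1 X181.859 Y132.934
M5
G00 X114.359 Y146.568
M3 S208
G1 X82.406 Y116.469 F3045
G1 X60.455 Y71.976
G1 X48.507 Y13.091
M5
G00 X0.000 Y0.000

1 u = 1 mm; y_m = 160.183 − y.

[1] `<path>` quadratic bezier, #ff8800→engrave S208 F3045: (140.051,63.124) → (140.046,71.260) → (127.772,68.416) → (103.230,54.590)

[2] `<rect>` rectangle, #ff8800→engrave S208 F3045: (105.404,116.698) → (172.752,116.698) → (172.752,79.834) → (105.404,79.834) → (105.404,116.698) (closed)

[3] `<polygon>` rectangle, #ff8800→engrave S208 F3045: (76.299,121.198) → (87.715,121.198) → (87.715,99.495) → (76.299,99.495) → (76.299,121.198) (closed)

[4] `<path>` cubic bezier, #ff8800→engrave S208 F3045: (202.002,43.336) → (181.644,65.396) → (154.164,86.440) → (144.762,83.725)

[5] `<path>` regular polygon, #ff8800→engrave S208 F3045: (181.859,132.934) → (187.806,127.022) → (185.660,118.917) → (177.567,116.722) → (171.620,122.634) → (173.766,130.739) → (181.859,132.934) (closed)

[6] `<path>` quadratic bezier, #ff8800→engrave S208 F3045: (114.359,146.568) → (82.406,116.469) → (60.455,71.976) → (48.507,13.091)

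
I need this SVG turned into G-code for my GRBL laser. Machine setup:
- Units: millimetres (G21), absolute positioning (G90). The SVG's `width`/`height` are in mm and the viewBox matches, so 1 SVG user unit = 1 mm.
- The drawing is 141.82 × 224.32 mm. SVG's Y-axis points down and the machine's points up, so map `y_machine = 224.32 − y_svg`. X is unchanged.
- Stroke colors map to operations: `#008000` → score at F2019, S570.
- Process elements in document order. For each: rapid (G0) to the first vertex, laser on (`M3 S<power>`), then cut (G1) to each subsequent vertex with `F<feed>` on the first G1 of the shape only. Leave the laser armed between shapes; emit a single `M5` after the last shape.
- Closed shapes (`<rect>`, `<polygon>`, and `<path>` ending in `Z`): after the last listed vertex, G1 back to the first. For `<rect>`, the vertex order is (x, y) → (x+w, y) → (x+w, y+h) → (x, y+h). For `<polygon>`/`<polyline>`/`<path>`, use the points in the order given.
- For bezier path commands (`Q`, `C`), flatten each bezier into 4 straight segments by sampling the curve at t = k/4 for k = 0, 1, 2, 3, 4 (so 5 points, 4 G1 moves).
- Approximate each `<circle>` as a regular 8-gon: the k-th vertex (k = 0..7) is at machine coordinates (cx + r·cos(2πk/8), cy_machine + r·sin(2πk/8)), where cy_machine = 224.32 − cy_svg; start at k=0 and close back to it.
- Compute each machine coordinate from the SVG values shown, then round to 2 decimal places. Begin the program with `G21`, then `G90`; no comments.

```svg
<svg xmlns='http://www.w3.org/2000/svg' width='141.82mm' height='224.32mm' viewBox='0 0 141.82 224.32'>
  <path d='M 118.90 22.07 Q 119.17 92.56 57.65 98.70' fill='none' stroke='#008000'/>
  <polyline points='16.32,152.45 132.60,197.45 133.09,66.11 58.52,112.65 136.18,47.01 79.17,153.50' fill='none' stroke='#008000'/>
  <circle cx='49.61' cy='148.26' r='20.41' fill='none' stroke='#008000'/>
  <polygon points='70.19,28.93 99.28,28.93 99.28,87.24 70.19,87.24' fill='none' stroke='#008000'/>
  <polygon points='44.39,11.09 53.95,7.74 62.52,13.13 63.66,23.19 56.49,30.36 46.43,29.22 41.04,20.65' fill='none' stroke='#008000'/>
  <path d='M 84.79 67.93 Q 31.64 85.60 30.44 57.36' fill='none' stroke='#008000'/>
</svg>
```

G21
G90
G0 X118.90 Y202.25
M3 S570
G1 X115.17 Y171.03 F2019
G1 X103.72 Y147.85
G1 X84.55 Y132.71
G1 X57.65 Y125.62
G0 X16.32 Y71.87
M3 S570
G1 X132.60 Y26.87 F2019
G1 X133.09 Y158.21
G1 X58.52 Y111.67
G1 X136.18 Y177.31
G1 X79.17 Y70.82
G0 X70.02 Y76.06
M3 S570
G1 X64.04 Y90.49 F2019
G1 X49.61 Y96.47
G1 X35.18 Y90.49
G1 X29.20 Y76.06
G1 X35.18 Y61.63
G1 X49.61 Y55.65
G1 X64.04 Y61.63
G1 X70.02 Y76.06
G0 X70.19 Y195.39
M3 S570
G1 X99.28 Y195.39 F2019
G1 X99.28 Y137.08
G1 X70.19 Y137.08
G1 X70.19 Y195.39
G0 X44.39 Y213.23
M3 S570
G1 X53.95 Y216.58 F2019
G1 X62.52 Y211.19
G1 X63.66 Y201.13
G1 X56.49 Y193.96
G1 X46.43 Y195.10
G1 X41.04 Y203.67
G1 X44.39 Y213.23
G0 X84.79 Y156.39
M3 S570
G1 X61.46 Y150.42 F2019
G1 X44.63 Y150.20
G1 X34.29 Y155.71
G1 X30.44 Y166.96
M5

viewBox `0 0 141.82 224.32` with mm width/height → 1 unit = 1 mm. Flip: y_m = 224.32 − y_svg.

**Shape 1** — `<path>` quadratic bezier, stroke `#008000` → score (S570, F2019). Control points (SVG): P0=(118.90,22.07), P1=(119.17,92.56), P2=(57.65,98.70); sampled at t=k/4. Machine vertices: (118.90,202.25) → (115.17,171.03) → (103.72,147.85) → (84.55,132.71) → (57.65,125.62). Open path.

**Shape 2** — `<polyline>` open polyline, stroke `#008000` → score (S570, F2019). Machine vertices: (16.32,71.87) → (132.60,26.87) → (133.09,158.21) → (58.52,111.67) → (136.18,177.31) → (79.17,70.82). Open path.

**Shape 3** — `<circle>` circle, stroke `#008000` → score (S570, F2019). Machine vertices: (70.02,76.06) → (64.04,90.49) → (49.61,96.47) → (35.18,90.49) → (29.20,76.06) → (35.18,61.63) → (49.61,55.65) → (64.04,61.63) → (70.02,76.06). Closed: final G1 returns to the first vertex.

**Shape 4** — `<polygon>` rectangle, stroke `#008000` → score (S570, F2019). Machine vertices: (70.19,195.39) → (99.28,195.39) → (99.28,137.08) → (70.19,137.08) → (70.19,195.39). Closed: final G1 returns to the first vertex.

**Shape 5** — `<polygon>` regular polygon, stroke `#008000` → score (S570, F2019). Machine vertices: (44.39,213.23) → (53.95,216.58) → (62.52,211.19) → (63.66,201.13) → (56.49,193.96) → (46.43,195.10) → (41.04,203.67) → (44.39,213.23). Closed: final G1 returns to the first vertex.

**Shape 6** — `<path>` quadratic bezier, stroke `#008000` → score (S570, F2019). Control points (SVG): P0=(84.79,67.93), P1=(31.64,85.60), P2=(30.44,57.36); sampled at t=k/4. Machine vertices: (84.79,156.39) → (61.46,150.42) → (44.63,150.20) → (34.29,155.71) → (30.44,166.96). Open path.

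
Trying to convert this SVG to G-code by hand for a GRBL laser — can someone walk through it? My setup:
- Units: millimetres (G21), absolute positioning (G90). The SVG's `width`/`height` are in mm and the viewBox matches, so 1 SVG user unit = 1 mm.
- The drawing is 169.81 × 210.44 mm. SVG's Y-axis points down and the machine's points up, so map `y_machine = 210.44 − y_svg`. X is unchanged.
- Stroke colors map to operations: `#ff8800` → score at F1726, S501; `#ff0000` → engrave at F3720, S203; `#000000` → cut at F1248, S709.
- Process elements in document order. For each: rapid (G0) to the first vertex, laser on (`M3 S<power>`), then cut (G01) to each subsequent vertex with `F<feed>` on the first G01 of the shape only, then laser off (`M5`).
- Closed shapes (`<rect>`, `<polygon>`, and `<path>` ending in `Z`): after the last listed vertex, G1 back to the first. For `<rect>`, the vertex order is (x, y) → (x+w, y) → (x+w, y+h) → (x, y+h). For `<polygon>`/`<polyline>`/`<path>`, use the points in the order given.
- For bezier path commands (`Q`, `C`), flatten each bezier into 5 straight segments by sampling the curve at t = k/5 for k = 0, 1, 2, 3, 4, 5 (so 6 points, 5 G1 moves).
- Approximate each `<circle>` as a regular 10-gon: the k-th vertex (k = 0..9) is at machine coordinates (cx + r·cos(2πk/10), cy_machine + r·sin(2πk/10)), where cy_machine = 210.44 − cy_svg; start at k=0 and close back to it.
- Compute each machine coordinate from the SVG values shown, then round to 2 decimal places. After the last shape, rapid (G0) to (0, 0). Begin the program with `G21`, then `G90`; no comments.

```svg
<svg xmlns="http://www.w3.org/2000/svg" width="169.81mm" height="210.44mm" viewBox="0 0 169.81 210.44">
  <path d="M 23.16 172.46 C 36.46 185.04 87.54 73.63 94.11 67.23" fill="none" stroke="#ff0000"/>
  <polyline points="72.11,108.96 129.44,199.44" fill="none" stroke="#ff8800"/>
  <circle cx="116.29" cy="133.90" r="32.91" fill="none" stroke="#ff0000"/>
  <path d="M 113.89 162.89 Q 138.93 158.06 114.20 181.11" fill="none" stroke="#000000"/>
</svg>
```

G21
G90
G0 X23.16 Y37.98
M3 S203
G01 X35.02 Y43.48 F3720
G01 X51.99 Y67.74
G01 X70.13 Y99.78
G01 X85.49 Y128.60
G01 X94.11 Y143.21
M5
G0 X72.11 Y101.48
M3 S501
G01 X129.44 Y11.00 F1726
M5
G0 X149.20 Y76.54
M3 S203
G01 X142.91 Y95.88 F3720
G01 X126.46 Y107.84
G01 X106.12 Y107.84
G01 X89.67 Y95.88
G01 X83.38 Y76.54
G01 X89.67 Y57.20
G01 X106.12 Y45.24
G01 X126.46 Y45.24
G01 X142.91 Y57.20
G01 X149.20 Y76.54
M5
G0 X113.89 Y47.55
M3 S709
G01 X121.92 Y48.37 F1248
G01 X125.96 Y46.95
G01 X126.02 Y43.31
G01 X122.10 Y37.43
G01 X114.20 Y29.33
M5
G0 X0.00 Y0.00

viewBox `0 0 169.81 210.44` with mm width/height → 1 unit = 1 mm. Flip: y_m = 210.44 − y_svg.

**Shape 1** — `<path>` cubic bezier, stroke `#ff0000` → engrave (S203, F3720). Control points (SVG): P0=(23.16,172.46), P1=(36.46,185.04), P2=(87.54,73.63), P3=(94.11,67.23); sampled at t=k/5. Machine vertices: (23.16,37.98) → (35.02,43.48) → (51.99,67.74) → (70.13,99.78) → (85.49,128.60) → (94.11,143.21). Open path.

**Shape 2** — `<polyline>` line segment, stroke `#ff8800` → score (S501, F1726). Machine vertices: (72.11,101.48) → (129.44,11.00). Open path.

**Shape 3** — `<circle>` circle, stroke `#ff0000` → engrave (S203, F3720). Machine vertices: (149.20,76.54) → (142.91,95.88) → (126.46,107.84) → (106.12,107.84) → (89.67,95.88) → (83.38,76.54) → (89.67,57.20) → (106.12,45.24) → (126.46,45.24) → (142.91,57.20) → (149.20,76.54). Closed: final G1 returns to the first vertex.

**Shape 4** — `<path>` quadratic bezier, stroke `#000000` → cut (S709, F1248). Control points (SVG): P0=(113.89,162.89), P1=(138.93,158.06), P2=(114.20,181.11); sampled at t=k/5. Machine vertices: (113.89,47.55) → (121.92,48.37) → (125.96,46.95) → (126.02,43.31) → (122.10,37.43) → (114.20,29.33). Open path.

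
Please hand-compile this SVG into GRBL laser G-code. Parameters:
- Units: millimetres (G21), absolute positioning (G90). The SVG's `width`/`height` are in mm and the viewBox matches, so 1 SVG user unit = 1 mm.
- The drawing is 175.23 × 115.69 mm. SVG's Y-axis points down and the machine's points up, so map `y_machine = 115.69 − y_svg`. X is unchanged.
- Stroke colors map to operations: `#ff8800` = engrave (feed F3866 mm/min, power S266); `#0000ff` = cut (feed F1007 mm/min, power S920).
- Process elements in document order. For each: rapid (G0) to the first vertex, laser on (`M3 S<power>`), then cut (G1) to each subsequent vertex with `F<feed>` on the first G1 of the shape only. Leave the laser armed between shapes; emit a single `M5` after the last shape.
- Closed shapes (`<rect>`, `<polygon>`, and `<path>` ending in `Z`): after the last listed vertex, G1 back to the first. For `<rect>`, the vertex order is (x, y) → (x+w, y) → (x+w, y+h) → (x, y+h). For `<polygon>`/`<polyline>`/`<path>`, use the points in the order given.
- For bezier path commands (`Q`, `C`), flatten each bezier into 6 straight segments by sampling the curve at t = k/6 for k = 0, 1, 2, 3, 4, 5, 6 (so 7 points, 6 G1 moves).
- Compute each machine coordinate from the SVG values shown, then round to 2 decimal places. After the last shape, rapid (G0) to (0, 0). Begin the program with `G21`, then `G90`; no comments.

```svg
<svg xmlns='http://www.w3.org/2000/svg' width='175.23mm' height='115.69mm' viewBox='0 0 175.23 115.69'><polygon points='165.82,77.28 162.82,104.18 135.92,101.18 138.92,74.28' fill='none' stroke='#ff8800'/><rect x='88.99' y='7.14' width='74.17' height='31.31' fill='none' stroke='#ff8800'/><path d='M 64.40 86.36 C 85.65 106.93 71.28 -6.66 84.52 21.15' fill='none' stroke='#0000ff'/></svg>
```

Since the viewBox matches the mm dimensions, user units are millimetres directly. The only transform is the Y-flip y_m = 115.69 − y_svg.

Shape 1 is a regular polygon drawn with `<polygon>`. Its stroke #ff8800 means engrave at S266, F3866. After flipping Y the toolpath is (165.82,38.41) → (162.82,11.51) → (135.92,14.51) → (138.92,41.41) → (165.82,38.41), returning to the start.

Shape 2 is a rectangle drawn with `<rect>`. Its stroke #ff8800 means engrave at S266, F3866. After flipping Y the toolpath is (88.99,108.55) → (163.16,108.55) → (163.16,77.24) → (88.99,77.24) → (88.99,108.55), returning to the start.

Shape 3 is a cubic bezier drawn with `<path>`. Its stroke #0000ff means cut at S920, F1007. After flipping Y the toolpath is (64.40,29.33) → (72.35,28.95) → (76.12,43.27) → (77.46,64.65) → (78.14,85.42) → (79.91,97.94) → (84.52,94.54).

G21
G90
G0 X165.82 Y38.41
M3 S266
G1 X162.82 Y11.51 F3866
G1 X135.92 Y14.51
G1 X138.92 Y41.41
G1 X165.82 Y38.41
G0 X88.99 Y108.55
M3 S266
G1 X163.16 Y108.55 F3866
G1 X163.16 Y77.24
G1 X88.99 Y77.24
G1 X88.99 Y108.55
G0 X64.40 Y29.33
M3 S920
G1 X72.35 Y28.95 F1007
G1 X76.12 Y43.27
G1 X77.46 Y64.65
G1 X78.14 Y85.42
G1 X79.91 Y97.94
G1 X84.52 Y94.54
M5
G0 X0.00 Y0.00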